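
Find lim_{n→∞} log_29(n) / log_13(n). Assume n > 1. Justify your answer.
lim = ln(13) / ln(29) = log_29(13)

Change of base: log_29(n) = ln n / ln 29 and log_13(n) = ln n / ln 13. The ratio is (ln n / ln 29) · (ln 13 / ln n) = ln 13 / ln 29, a constant independent of n. So the limit is ln 13 / ln 29 = log_29(13).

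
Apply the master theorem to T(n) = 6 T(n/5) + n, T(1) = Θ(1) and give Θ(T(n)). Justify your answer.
T(n) = Θ(n^(log_5 6))

Master theorem: compare f(n) = n to n^(log_5 6) where log_5 6 ≈ 1.113. Since 1 < log_5 6, we have f(n) = O(n^(log_5 6 − ε)) for some ε > 0 — Case 1. Hence T(n) = Θ(n^(log_5 6)).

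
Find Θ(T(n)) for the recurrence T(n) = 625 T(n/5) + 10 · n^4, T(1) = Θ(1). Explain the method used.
T(n) = Θ(n^4 log n)

log_5 625 = 4, and f(n) = 10 · n^4 = Θ(n^(log_5 625)). This is Case 2 of the master theorem: T(n) = Θ(f(n) · log n) = Θ(n^4 log n).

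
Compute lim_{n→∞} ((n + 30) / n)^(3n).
lim = e^90

Rewrite as (1 + 30/n)^(3n). By the standard limit (1 + x/n)^n → e^x, we have (1 + 30/n)^n → e^30, and raising to the 3rd power gives e^90.
More precisely, ln[(1 + 30/n)^(3n)] = 3n · ln(1 + 30/n) = 3n · (30/n + O(1/n^2)) = 90 + O(1/n) → 90.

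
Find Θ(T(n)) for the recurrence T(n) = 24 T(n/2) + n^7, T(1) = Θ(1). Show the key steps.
T(n) = Θ(n^7)

log_2 24 ≈ 4.585. f(n) = n^7 dominates n^(log_2 24) since 7 > 4.585, and the regularity condition a·f(n/b) = 24·(n/2)^7 = (24/128)·n^7 ≤ c·f(n) holds with c = 24/128 ≈ 0.188 < 1. So this is Case 3: T(n) = Θ(f(n)) = Θ(n^7).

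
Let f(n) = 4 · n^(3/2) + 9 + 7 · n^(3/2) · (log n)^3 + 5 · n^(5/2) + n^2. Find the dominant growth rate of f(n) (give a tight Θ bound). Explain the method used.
f(n) ∈ Θ(n^(5/2))

Compare the terms by growth order. For large n, n^a · (log n)^b dominates n^a' · (log n)^b' iff a > a', or (a = a' and b > b'). Ranking the 5 terms shows the dominant one is 5 · n^(5/2). Hence f(n) ∈ Θ(n^(5/2)).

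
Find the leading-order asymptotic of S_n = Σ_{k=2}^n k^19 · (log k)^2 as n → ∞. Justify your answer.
S_n ~ n^20 · (log n)^2 / 20

By integral comparison, S_n = ∫_1^n x^19 · (log x)^2 dx + O(n^19 · (log n)^2). For the integral, the leading term of ∫_1^n x^19 (log x)^2 dx is n^20/20 · (log n)^2 (by repeated integration by parts; each step lowers the log-exponent and produces a relatively O(1/log n) correction). Hence S_n ~ n^20 · (log n)^2 / 20.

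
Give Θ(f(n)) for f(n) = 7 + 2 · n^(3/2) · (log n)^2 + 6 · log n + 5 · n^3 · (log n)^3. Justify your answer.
f(n) ∈ Θ(n^3 · (log n)^3)

Compare the terms by growth order. For large n, n^a · (log n)^b dominates n^a' · (log n)^b' iff a > a', or (a = a' and b > b'). Ranking the 4 terms shows the dominant one is 5 · n^3 · (log n)^3. Hence f(n) ∈ Θ(n^3 · (log n)^3).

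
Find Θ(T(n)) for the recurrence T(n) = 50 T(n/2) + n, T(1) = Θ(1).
T(n) = Θ(n^(log_2 50))

Master theorem: compare f(n) = n to n^(log_2 50) where log_2 50 ≈ 5.644. Since 1 < log_2 50, we have f(n) = O(n^(log_2 50 − ε)) for some ε > 0 — Case 1. Hence T(n) = Θ(n^(log_2 50)).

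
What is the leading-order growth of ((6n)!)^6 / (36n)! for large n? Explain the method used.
((6n)!)^6/(36n)! ~ ((2π·6n)^(5/2) / sqrt(6)) · 6^(−6·6n)  →  0

Write N = 6n. Stirling: N! ~ sqrt(2π N)(N/e)^N and (6N)! ~ sqrt(2π·6N)·(6N/e)^(6N).
  (N!)^6/(6N)! ~ (2π N)^(6/2) (N/e)^(6N) / [sqrt(2π·6N) (6N/e)^(6N)]
     = (2π N)^(6/2) / sqrt(2π·6N) · (N/(6N))^(6N)
     = (2π N)^((6−1)/2) / sqrt(6) · 6^(−6N).
Since 6^6 > 1, the factor 6^(−6N) decays exponentially, so the ratio → 0. Substituting N = 6n gives the stated form.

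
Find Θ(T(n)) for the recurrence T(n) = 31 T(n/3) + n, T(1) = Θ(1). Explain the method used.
T(n) = Θ(n^(log_3 31))

Master theorem: compare f(n) = n to n^(log_3 31) where log_3 31 ≈ 3.126. Since 1 < log_3 31, we have f(n) = O(n^(log_3 31 − ε)) for some ε > 0 — Case 1. Hence T(n) = Θ(n^(log_3 31)).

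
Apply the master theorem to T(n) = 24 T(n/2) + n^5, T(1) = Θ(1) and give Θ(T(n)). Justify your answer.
T(n) = Θ(n^5)

log_2 24 ≈ 4.585. f(n) = n^5 dominates n^(log_2 24) since 5 > 4.585, and the regularity condition a·f(n/b) = 24·(n/2)^5 = (24/32)·n^5 ≤ c·f(n) holds with c = 24/32 ≈ 0.75 < 1. So this is Case 3: T(n) = Θ(f(n)) = Θ(n^5).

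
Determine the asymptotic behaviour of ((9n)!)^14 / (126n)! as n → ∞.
((9n)!)^14/(126n)! ~ ((2π·9n)^(13/2) / sqrt(14)) · 14^(−14·9n)  →  0

Write N = 9n. Stirling: N! ~ sqrt(2π N)(N/e)^N and (14N)! ~ sqrt(2π·14N)·(14N/e)^(14N).
  (N!)^14/(14N)! ~ (2π N)^(14/2) (N/e)^(14N) / [sqrt(2π·14N) (14N/e)^(14N)]
     = (2π N)^(14/2) / sqrt(2π·14N) · (N/(14N))^(14N)
     = (2π N)^((14−1)/2) / sqrt(14) · 14^(−14N).
Since 14^14 > 1, the factor 14^(−14N) decays exponentially, so the ratio → 0. Substituting N = 9n gives the stated form.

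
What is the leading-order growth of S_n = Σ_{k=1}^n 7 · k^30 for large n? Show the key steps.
S_n ~ 7 · n^31 / 31

By integral comparison (Euler-Maclaurin), Σ_{k=1}^n 7 · k^30 = 7 · ∫_0^n x^30 dx + O(n^30) = 7 · n^31/31 + O(n^30). (Equivalently, Faulhaber's formula gives the same leading term.)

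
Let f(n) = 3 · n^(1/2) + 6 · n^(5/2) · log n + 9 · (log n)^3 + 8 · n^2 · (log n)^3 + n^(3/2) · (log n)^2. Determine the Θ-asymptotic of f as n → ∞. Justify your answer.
f(n) ∈ Θ(n^(5/2) · log n)

Compare the terms by growth order. For large n, n^a · (log n)^b dominates n^a' · (log n)^b' iff a > a', or (a = a' and b > b'). Ranking the 5 terms shows the dominant one is 6 · n^(5/2) · log n. Hence f(n) ∈ Θ(n^(5/2) · log n).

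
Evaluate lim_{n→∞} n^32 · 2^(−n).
lim = 0

Exponentials with base > 1 dominate every fixed polynomial: for any fixed c, n^c / 2^n → 0 as n → ∞ (e.g. by the ratio test, or by writing 2^n = e^(n ln 2) and noting e^(n ln 2) / n^c → ∞). Hence n^32 · 2^(−n) = n^32 / 2^n → 0.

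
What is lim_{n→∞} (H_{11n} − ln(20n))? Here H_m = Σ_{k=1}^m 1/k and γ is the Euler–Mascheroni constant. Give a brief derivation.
lim = ln(11/20) + γ

By Euler-Maclaurin, H_m = ln m + γ + O(1/m). So
  H_{11n} − ln(20n) = ln(11n) + γ − ln(20n) + O(1/n)
                       = ln(11/20) + γ + O(1/n).
Hence the limit is ln(11/20) + γ.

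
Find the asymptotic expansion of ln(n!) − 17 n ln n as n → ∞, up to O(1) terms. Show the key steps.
ln(n!) − 17 n ln n = −16 n ln n − n + (1/2) ln(2π n) + O(1/n)

Stirling: ln((n)!) = n ln(n) − n + (1/2) ln(2π·n) + O(1/n).
Here n ln(n) = n ln n.
Subtract 17n ln n: leading term is (1 − 17) n ln n = −16 n ln n. The next term is −n. Then the (1/2) ln(2π·n) correction.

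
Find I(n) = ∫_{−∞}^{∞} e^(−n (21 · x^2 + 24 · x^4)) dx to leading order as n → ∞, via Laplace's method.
I(n) ~ sqrt(π/(21n))

φ(x) = 21 · x^2 + 24 · x^4 has its unique global minimum at x* = 0 (since φ'(x) = 42x + 96x^3 = 0 only at x = 0 for real x with both coefficients positive, and φ → ∞ as |x| → ∞). At x* = 0, φ(0) = 0 and φ''(0) = 42. Laplace's method then gives
  I(n) ~ sqrt(2π / (n · φ''(0))) · e^(−n φ(0)) = sqrt(2π / (42n)) = sqrt(π/(21n)).
The 24 · x^4 term contributes only at subleading order (an O(1/n) relative correction).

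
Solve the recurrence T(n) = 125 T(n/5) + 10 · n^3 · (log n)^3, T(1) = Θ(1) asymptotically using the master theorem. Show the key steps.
T(n) = Θ(n^3 · (log n)^4)

Here log_5 125 = 3 and f(n) = 10 · n^3 · (log n)^3 = Θ(n^(log_5 125) · (log n)^3). This is the extended Case 2 of the master theorem (f matches the critical exponent up to log factors), giving T(n) = Θ(n^(log_5 125) · (log n)^(3+1)) = Θ(n^3 · (log n)^4).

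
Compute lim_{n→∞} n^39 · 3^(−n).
lim = 0

Exponentials with base > 1 dominate every fixed polynomial: for any fixed c, n^c / 3^n → 0 as n → ∞ (e.g. by the ratio test, or by writing 3^n = e^(n ln 3) and noting e^(n ln 3) / n^c → ∞). Hence n^39 · 3^(−n) = n^39 / 3^n → 0.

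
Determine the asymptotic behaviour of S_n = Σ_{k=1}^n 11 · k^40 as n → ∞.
S_n ~ 11 · n^41 / 41

By integral comparison (Euler-Maclaurin), Σ_{k=1}^n 11 · k^40 = 11 · ∫_0^n x^40 dx + O(n^40) = 11 · n^41/41 + O(n^40). (Equivalently, Faulhaber's formula gives the same leading term.)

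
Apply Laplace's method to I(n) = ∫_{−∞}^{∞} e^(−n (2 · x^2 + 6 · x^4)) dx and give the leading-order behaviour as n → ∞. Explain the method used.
I(n) ~ sqrt(π/(2n))

φ(x) = 2 · x^2 + 6 · x^4 has its unique global minimum at x* = 0 (since φ'(x) = 4x + 24x^3 = 0 only at x = 0 for real x with both coefficients positive, and φ → ∞ as |x| → ∞). At x* = 0, φ(0) = 0 and φ''(0) = 4. Laplace's method then gives
  I(n) ~ sqrt(2π / (n · φ''(0))) · e^(−n φ(0)) = sqrt(2π / (4n)) = sqrt(π/(2n)).
The 6 · x^4 term contributes only at subleading order (an O(1/n) relative correction).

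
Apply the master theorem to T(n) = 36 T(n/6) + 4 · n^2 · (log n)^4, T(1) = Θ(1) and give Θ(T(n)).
T(n) = Θ(n^2 · (log n)^5)

Here log_6 36 = 2 and f(n) = 4 · n^2 · (log n)^4 = Θ(n^(log_6 36) · (log n)^4). This is the extended Case 2 of the master theorem (f matches the critical exponent up to log factors), giving T(n) = Θ(n^(log_6 36) · (log n)^(4+1)) = Θ(n^2 · (log n)^5).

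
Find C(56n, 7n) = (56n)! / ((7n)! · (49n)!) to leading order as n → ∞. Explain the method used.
C(56n, 7n) ~ (16777216/823543)^(7n) · sqrt(4/(7π·7n))

Write N = 7n. Apply Stirling to each factorial:
  (8N)! ~ sqrt(2π·8N) · (8N/e)^(8N),
  N! ~ sqrt(2π N) · (N/e)^N,
  (7N)! ~ sqrt(2π·7N) · (7N/e)^(7N).
The exponential factors combine to (8N)^(8N) / (N^N · (7N)^(7N)) = 8^(8N)/7^(7N) = (8^8/7^7)^N = (16777216/823543)^N.
The square-root prefactors combine to sqrt(2π·8N) / (sqrt(2π N)·sqrt(2π·7N)) = sqrt(8 / (2π·7·N)) = sqrt(4/(7π·7n)).
Substituting N = 7n: C(56n, 7n) ~ (16777216/823543)^(7n) · sqrt(4/(7π·7n)).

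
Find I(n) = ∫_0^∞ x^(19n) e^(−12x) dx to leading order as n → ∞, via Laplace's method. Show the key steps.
I(n) ~ (sqrt(2π·19n) / 12) · (19n/(12e))^(19n)

Write the integrand as exp(19n ln x − 12x) and set f(x) = 19n ln x − 12x. Then f'(x) = 19n/x − 12 = 0 at x* = 19n/12, and f''(x*) = −19n/x*^2 = −12^2/(19n). Laplace's method (interior maximum) gives
  I(n) ~ e^(f(x*)) · sqrt(2π / |f''(x*)|)
        = exp(19n ln(19n/12) − 19n) · sqrt(2π · 19n / 12^2)
        = (19n/12)^(19n) e^(−19n) · sqrt(2π·19n) / 12
        = (sqrt(2π·19n) / 12) · (19n/(12e))^(19n).
This matches Γ(19n+1)/12^(19n+1) with Stirling applied to Γ.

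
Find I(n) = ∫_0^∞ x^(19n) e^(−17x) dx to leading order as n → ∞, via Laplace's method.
I(n) ~ (sqrt(2π·19n) / 17) · (19n/(17e))^(19n)

Write the integrand as exp(19n ln x − 17x) and set f(x) = 19n ln x − 17x. Then f'(x) = 19n/x − 17 = 0 at x* = 19n/17, and f''(x*) = −19n/x*^2 = −17^2/(19n). Laplace's method (interior maximum) gives
  I(n) ~ e^(f(x*)) · sqrt(2π / |f''(x*)|)
        = exp(19n ln(19n/17) − 19n) · sqrt(2π · 19n / 17^2)
        = (19n/17)^(19n) e^(−19n) · sqrt(2π·19n) / 17
        = (sqrt(2π·19n) / 17) · (19n/(17e))^(19n).
This matches Γ(19n+1)/17^(19n+1) with Stirling applied to Γ.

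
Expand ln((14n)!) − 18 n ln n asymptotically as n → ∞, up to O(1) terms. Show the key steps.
ln((14n)!) − 18 n ln n = −4 n ln n + 14(ln 14 − 1) n + (1/2) ln(2π·14n) + O(1/n)

Stirling: ln((14n)!) = 14n ln(14n) − 14n + (1/2) ln(2π·14n) + O(1/n).
Expand 14n ln(14n) = 14n (ln n + ln 14) = 14n ln n + 14n ln 14.
Subtract 18n ln n: leading term is (14 − 18) n ln n = −4 n ln n. The next term is 14n ln 14 − 14n = 14(ln 14 − 1) n. Then the (1/2) ln(2π·14n) correction.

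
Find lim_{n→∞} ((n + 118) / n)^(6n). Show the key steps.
lim = e^708

Rewrite as (1 + 118/n)^(6n). By the standard limit (1 + x/n)^n → e^x, we have (1 + 118/n)^n → e^118, and raising to the 6th power gives e^708.
More precisely, ln[(1 + 118/n)^(6n)] = 6n · ln(1 + 118/n) = 6n · (118/n + O(1/n^2)) = 708 + O(1/n) → 708.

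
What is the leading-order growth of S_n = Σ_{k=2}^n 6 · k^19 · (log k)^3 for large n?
S_n ~ 3 · n^20 · (log n)^3 / 10

By integral comparison, S_n = ∫_1^n 6 · x^19 · (log x)^3 dx + O(n^19 · (log n)^3). For the integral, the leading term of ∫_1^n x^19 (log x)^3 dx is n^20/20 · (log n)^3 (by repeated integration by parts; each step lowers the log-exponent and produces a relatively O(1/log n) correction). Hence S_n ~ 3 · n^20 · (log n)^3 / 10.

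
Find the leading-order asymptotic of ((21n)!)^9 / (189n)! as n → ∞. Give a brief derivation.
((21n)!)^9/(189n)! ~ ((2π·21n)^(8/2) / 3) · 9^(−9·21n)  →  0

Write N = 21n. Stirling: N! ~ sqrt(2π N)(N/e)^N and (9N)! ~ sqrt(2π·9N)·(9N/e)^(9N).
  (N!)^9/(9N)! ~ (2π N)^(9/2) (N/e)^(9N) / [sqrt(2π·9N) (9N/e)^(9N)]
     = (2π N)^(9/2) / sqrt(2π·9N) · (N/(9N))^(9N)
     = (2π N)^((9−1)/2) / 3 · 9^(−9N).
Since 9^9 > 1, the factor 9^(−9N) decays exponentially, so the ratio → 0. Substituting N = 21n gives the stated form.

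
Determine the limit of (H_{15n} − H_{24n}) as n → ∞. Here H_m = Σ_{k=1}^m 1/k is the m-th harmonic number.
lim = ln(15/24) = ln(5/8)

Euler-Maclaurin gives H_m = ln m + γ + 1/(2m) + O(1/m^2). The γ and O(1/m) terms cancel in the difference:
  H_{15n} − H_{24n} = ln(15n) − ln(24n) + O(1/n) = ln(15/24) + O(1/n).
Hence the limit is ln(15/24) = ln(5/8).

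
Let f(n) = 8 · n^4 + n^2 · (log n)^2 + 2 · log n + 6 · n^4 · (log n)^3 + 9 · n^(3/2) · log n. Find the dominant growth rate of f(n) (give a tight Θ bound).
f(n) ∈ Θ(n^4 · (log n)^3)

Compare the terms by growth order. For large n, n^a · (log n)^b dominates n^a' · (log n)^b' iff a > a', or (a = a' and b > b'). Ranking the 5 terms shows the dominant one is 6 · n^4 · (log n)^3. Hence f(n) ∈ Θ(n^4 · (log n)^3).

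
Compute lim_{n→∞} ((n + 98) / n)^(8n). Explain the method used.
lim = e^784

Rewrite as (1 + 98/n)^(8n). By the standard limit (1 + x/n)^n → e^x, we have (1 + 98/n)^n → e^98, and raising to the 8th power gives e^784.
More precisely, ln[(1 + 98/n)^(8n)] = 8n · ln(1 + 98/n) = 8n · (98/n + O(1/n^2)) = 784 + O(1/n) → 784.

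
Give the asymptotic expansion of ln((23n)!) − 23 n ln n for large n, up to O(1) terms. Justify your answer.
ln((23n)!) − 23 n ln n = 23(ln 23 − 1) n + (1/2) ln(2π·23n) + O(1/n)

Stirling: ln((23n)!) = 23n ln(23n) − 23n + (1/2) ln(2π·23n) + O(1/n).
Since 23n ln(23n) = 23n ln n + 23n ln 23, subtracting 23n ln n cancels the n ln n term exactly. What remains is 23(ln 23 − 1) n + (1/2) ln(2π·23n) + O(1/n).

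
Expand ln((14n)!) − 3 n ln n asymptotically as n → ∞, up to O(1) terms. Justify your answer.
ln((14n)!) − 3 n ln n = 11 n ln n + 14(ln 14 − 1) n + (1/2) ln(2π·14n) + O(1/n)

Stirling: ln((14n)!) = 14n ln(14n) − 14n + (1/2) ln(2π·14n) + O(1/n).
Expand 14n ln(14n) = 14n (ln n + ln 14) = 14n ln n + 14n ln 14.
Subtract 3n ln n: leading term is (14 − 3) n ln n = 11 n ln n. The next term is 14n ln 14 − 14n = 14(ln 14 − 1) n. Then the (1/2) ln(2π·14n) correction.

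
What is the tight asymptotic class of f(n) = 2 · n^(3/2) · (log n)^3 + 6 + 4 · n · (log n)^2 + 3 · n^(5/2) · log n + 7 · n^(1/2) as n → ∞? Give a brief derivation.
f(n) ∈ Θ(n^(5/2) · log n)

Compare the terms by growth order. For large n, n^a · (log n)^b dominates n^a' · (log n)^b' iff a > a', or (a = a' and b > b'). Ranking the 5 terms shows the dominant one is 3 · n^(5/2) · log n. Hence f(n) ∈ Θ(n^(5/2) · log n).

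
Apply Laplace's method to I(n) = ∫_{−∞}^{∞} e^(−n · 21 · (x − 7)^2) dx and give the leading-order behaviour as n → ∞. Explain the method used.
I(n) = sqrt(π/(21n))

Here φ(x) = 21 · (x − 7)^2 has its unique minimum at x* = 7 with φ(x*) = 0 and φ''(x*) = 42. Laplace's method gives
  I(n) ~ e^(−n φ(x*)) · sqrt(2π / (n · φ''(x*))) = sqrt(2π / (42n)) = sqrt(π/(21n)).
This is exact: substituting u = (x − 7)·sqrt(21n) gives I(n) = (1/sqrt(21n)) ∫_{−∞}^{∞} e^(−u^2) du = sqrt(π/(21n)).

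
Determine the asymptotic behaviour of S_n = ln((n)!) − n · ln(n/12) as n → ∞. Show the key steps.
S_n ~ n · (ln 12 − 1) + O(ln n)

Stirling: ln((n)!) = n ln(n) − n + O(ln n).
  S_n = n ln(n) − n − n ln(n/12) + O(ln n)
      = n ln(n) − n ln n + n ln 12 − n + O(ln n)
      = n ln 12 − n + O(ln n)
      = n (ln 12 − 1) + O(ln n).
Numerically ln(12) − 1 ≈ 1.4849.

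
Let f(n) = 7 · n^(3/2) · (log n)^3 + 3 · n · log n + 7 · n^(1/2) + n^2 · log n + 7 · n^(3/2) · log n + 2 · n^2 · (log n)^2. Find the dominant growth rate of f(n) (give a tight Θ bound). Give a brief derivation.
f(n) ∈ Θ(n^2 · (log n)^2)

Compare the terms by growth order. For large n, n^a · (log n)^b dominates n^a' · (log n)^b' iff a > a', or (a = a' and b > b'). Ranking the 6 terms shows the dominant one is 2 · n^2 · (log n)^2. Hence f(n) ∈ Θ(n^2 · (log n)^2).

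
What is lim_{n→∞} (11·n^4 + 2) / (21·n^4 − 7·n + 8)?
lim = 11/21

For large n the leading n^4 terms dominate both numerator and denominator. Dividing top and bottom by n^4, every other term tends to 0, leaving 11/21.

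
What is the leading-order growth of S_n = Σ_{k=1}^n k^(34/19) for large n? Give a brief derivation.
S_n ~ (19/53) · n^(53/19)

Integral comparison: Σ_{k=1}^n k^(34/19) = ∫_0^n x^(34/19) dx + O(n^(34/19)). The integral is n^(1 + 34/19) / (1 + 34/19) = n^((34+19)/19) / ((34+19)/19) = (19/53) · n^(53/19).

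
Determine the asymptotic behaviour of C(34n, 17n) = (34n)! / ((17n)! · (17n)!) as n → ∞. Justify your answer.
C(34n, 17n) ~ (4)^(17n) · sqrt(1/(π·17n))

Write N = 17n. Apply Stirling to each factorial:
  (2N)! ~ sqrt(2π·2N) · (2N/e)^(2N),
  N! ~ sqrt(2π N) · (N/e)^N,
  (1N)! ~ sqrt(2π·1N) · (1N/e)^(1N).
The exponential factors combine to (2N)^(2N) / (N^N · (1N)^(1N)) = 2^(2N)/1^(1N) = (2^2/1^1)^N = (4)^N.
The square-root prefactors combine to sqrt(2π·2N) / (sqrt(2π N)·sqrt(2π·1N)) = sqrt(2 / (2π·1·N)) = sqrt(1/(π·17n)).
Substituting N = 17n: C(34n, 17n) ~ (4)^(17n) · sqrt(1/(π·17n)).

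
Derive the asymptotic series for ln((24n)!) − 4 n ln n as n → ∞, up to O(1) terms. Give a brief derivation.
ln((24n)!) − 4 n ln n = 20 n ln n + 24(ln 24 − 1) n + (1/2) ln(2π·24n) + O(1/n)

Stirling: ln((24n)!) = 24n ln(24n) − 24n + (1/2) ln(2π·24n) + O(1/n).
Expand 24n ln(24n) = 24n (ln n + ln 24) = 24n ln n + 24n ln 24.
Subtract 4n ln n: leading term is (24 − 4) n ln n = 20 n ln n. The next term is 24n ln 24 − 24n = 24(ln 24 − 1) n. Then the (1/2) ln(2π·24n) correction.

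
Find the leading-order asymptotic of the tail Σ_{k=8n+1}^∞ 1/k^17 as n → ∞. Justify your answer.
Σ_{k>8n} 1/k^17 ~ 1/(16 · (8n)^16)

Compare to the integral: ∫_{8n}^∞ x^(−17) dx = [−x^(−16)/16]_{8n}^∞ = 1/((17−1)·(8n)^16). Euler-Maclaurin then gives
  Σ_{k>8n} 1/k^17 = ∫_{8n}^∞ dx/x^17 − 1/(2·(8n)^17) + O(1/(8n)^18).
(Equivalently this is ζ(17) − Σ_{k≤8n} 1/k^17.)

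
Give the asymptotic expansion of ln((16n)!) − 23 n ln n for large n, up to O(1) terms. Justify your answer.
ln((16n)!) − 23 n ln n = −7 n ln n + 16(ln 16 − 1) n + (1/2) ln(2π·16n) + O(1/n)

Stirling: ln((16n)!) = 16n ln(16n) − 16n + (1/2) ln(2π·16n) + O(1/n).
Expand 16n ln(16n) = 16n (ln n + ln 16) = 16n ln n + 16n ln 16.
Subtract 23n ln n: leading term is (16 − 23) n ln n = −7 n ln n. The next term is 16n ln 16 − 16n = 16(ln 16 − 1) n. Then the (1/2) ln(2π·16n) correction.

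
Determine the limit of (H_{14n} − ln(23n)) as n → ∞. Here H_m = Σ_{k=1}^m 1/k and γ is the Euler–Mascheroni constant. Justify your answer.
lim = ln(14/23) + γ

By Euler-Maclaurin, H_m = ln m + γ + O(1/m). So
  H_{14n} − ln(23n) = ln(14n) + γ − ln(23n) + O(1/n)
                       = ln(14/23) + γ + O(1/n).
Hence the limit is ln(14/23) + γ.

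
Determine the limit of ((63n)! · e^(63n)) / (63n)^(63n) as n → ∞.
lim = ∞

Stirling: (63n)! ~ sqrt(2π·63n) · (63n/e)^(63n). Hence
  (63n)! · e^(63n) / (63n)^(63n) ~ sqrt(2π·63n) = sqrt(2π·63) · sqrt(n) → ∞.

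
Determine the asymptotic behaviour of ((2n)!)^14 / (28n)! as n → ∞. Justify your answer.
((2n)!)^14/(28n)! ~ ((2π·2n)^(13/2) / sqrt(14)) · 14^(−14·2n)  →  0

Write N = 2n. Stirling: N! ~ sqrt(2π N)(N/e)^N and (14N)! ~ sqrt(2π·14N)·(14N/e)^(14N).
  (N!)^14/(14N)! ~ (2π N)^(14/2) (N/e)^(14N) / [sqrt(2π·14N) (14N/e)^(14N)]
     = (2π N)^(14/2) / sqrt(2π·14N) · (N/(14N))^(14N)
     = (2π N)^((14−1)/2) / sqrt(14) · 14^(−14N).
Since 14^14 > 1, the factor 14^(−14N) decays exponentially, so the ratio → 0. Substituting N = 2n gives the stated form.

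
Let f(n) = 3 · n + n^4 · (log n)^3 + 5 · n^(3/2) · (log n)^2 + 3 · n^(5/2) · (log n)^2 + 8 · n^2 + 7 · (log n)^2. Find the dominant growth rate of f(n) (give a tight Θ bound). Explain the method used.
f(n) ∈ Θ(n^4 · (log n)^3)

Compare the terms by growth order. For large n, n^a · (log n)^b dominates n^a' · (log n)^b' iff a > a', or (a = a' and b > b'). Ranking the 6 terms shows the dominant one is n^4 · (log n)^3. Hence f(n) ∈ Θ(n^4 · (log n)^3).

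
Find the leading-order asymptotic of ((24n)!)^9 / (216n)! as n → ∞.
((24n)!)^9/(216n)! ~ ((2π·24n)^(8/2) / 3) · 9^(−9·24n)  →  0

Write N = 24n. Stirling: N! ~ sqrt(2π N)(N/e)^N and (9N)! ~ sqrt(2π·9N)·(9N/e)^(9N).
  (N!)^9/(9N)! ~ (2π N)^(9/2) (N/e)^(9N) / [sqrt(2π·9N) (9N/e)^(9N)]
     = (2π N)^(9/2) / sqrt(2π·9N) · (N/(9N))^(9N)
     = (2π N)^((9−1)/2) / 3 · 9^(−9N).
Since 9^9 > 1, the factor 9^(−9N) decays exponentially, so the ratio → 0. Substituting N = 24n gives the stated form.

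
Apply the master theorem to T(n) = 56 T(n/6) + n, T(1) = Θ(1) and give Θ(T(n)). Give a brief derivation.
T(n) = Θ(n^(log_6 56))

Master theorem: compare f(n) = n to n^(log_6 56) where log_6 56 ≈ 2.247. Since 1 < log_6 56, we have f(n) = O(n^(log_6 56 − ε)) for some ε > 0 — Case 1. Hence T(n) = Θ(n^(log_6 56)).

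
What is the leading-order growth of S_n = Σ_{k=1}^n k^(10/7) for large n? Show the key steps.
S_n ~ (7/17) · n^(17/7)

Integral comparison: Σ_{k=1}^n k^(10/7) = ∫_0^n x^(10/7) dx + O(n^(10/7)). The integral is n^(1 + 10/7) / (1 + 10/7) = n^((10+7)/7) / ((10+7)/7) = (7/17) · n^(17/7).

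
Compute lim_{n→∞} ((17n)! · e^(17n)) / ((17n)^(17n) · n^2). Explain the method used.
lim = 0

Stirling: (17n)! ~ sqrt(2π·17n) · (17n/e)^(17n). Hence
  (17n)! · e^(17n) / (17n)^(17n) ~ sqrt(2π·17n).
Dividing by n^2: sqrt(2π·17n) / n^2 = sqrt(2π·17) · n^((1−4)/2), so the expression behaves like sqrt(2π·17) · n^((1−4)/2) → 0.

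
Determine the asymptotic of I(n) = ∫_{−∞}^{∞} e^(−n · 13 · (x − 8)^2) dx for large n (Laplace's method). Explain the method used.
I(n) = sqrt(π/(13n))

Here φ(x) = 13 · (x − 8)^2 has its unique minimum at x* = 8 with φ(x*) = 0 and φ''(x*) = 26. Laplace's method gives
  I(n) ~ e^(−n φ(x*)) · sqrt(2π / (n · φ''(x*))) = sqrt(2π / (26n)) = sqrt(π/(13n)).
This is exact: substituting u = (x − 8)·sqrt(13n) gives I(n) = (1/sqrt(13n)) ∫_{−∞}^{∞} e^(−u^2) du = sqrt(π/(13n)).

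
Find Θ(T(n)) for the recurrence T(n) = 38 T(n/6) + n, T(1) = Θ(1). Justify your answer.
T(n) = Θ(n^(log_6 38))

Master theorem: compare f(n) = n to n^(log_6 38) where log_6 38 ≈ 2.030. Since 1 < log_6 38, we have f(n) = O(n^(log_6 38 − ε)) for some ε > 0 — Case 1. Hence T(n) = Θ(n^(log_6 38)).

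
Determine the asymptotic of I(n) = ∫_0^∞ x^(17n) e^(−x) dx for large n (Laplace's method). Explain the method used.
I(n) ~ sqrt(2π·17n) · (17n/e)^(17n)

Write the integrand as exp(17n ln x − x) and set f(x) = 17n ln x − x. Then f'(x) = 17n/x − 1 = 0 at x* = 17n, and f''(x*) = −17n/x*^2 = −1/(17n). Laplace's method (interior maximum) gives
  I(n) ~ e^(f(x*)) · sqrt(2π / |f''(x*)|)
        = exp(17n ln(17n) − 17n) · sqrt(2π · 17n)
        = (17n)^(17n) e^(−17n) · sqrt(2π·17n)
        = sqrt(2π·17n) · (17n/e)^(17n).
This matches Γ(17n+1) with Stirling applied to Γ.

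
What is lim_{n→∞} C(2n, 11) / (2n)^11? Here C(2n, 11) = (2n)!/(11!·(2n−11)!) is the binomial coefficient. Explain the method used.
lim = 1/11! = 1/39916800

With N = 2n → ∞: C(N, 11) / N^11 = [N(N−1)…(N−10)] / (11! · N^11) = (1/11!) · 1 · (1 − 1/(2n)) · … · (1 − 10/(2n)). Each factor → 1 as N → ∞, so the limit is 1/11! = 1/39916800.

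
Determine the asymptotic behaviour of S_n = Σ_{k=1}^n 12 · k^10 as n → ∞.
S_n ~ 12 · n^11 / 11

By integral comparison (Euler-Maclaurin), Σ_{k=1}^n 12 · k^10 = 12 · ∫_0^n x^10 dx + O(n^10) = 12 · n^11/11 + O(n^10). (Equivalently, Faulhaber's formula gives the same leading term.)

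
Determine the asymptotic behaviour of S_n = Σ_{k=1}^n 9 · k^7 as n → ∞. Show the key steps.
S_n ~ 9 · n^8 / 8

By integral comparison (Euler-Maclaurin), Σ_{k=1}^n 9 · k^7 = 9 · ∫_0^n x^7 dx + O(n^7) = 9 · n^8/8 + O(n^7). (Equivalently, Faulhaber's formula gives the same leading term.)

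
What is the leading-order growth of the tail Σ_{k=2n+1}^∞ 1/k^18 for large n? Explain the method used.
Σ_{k>2n} 1/k^18 ~ 1/(17 · (2n)^17)

Compare to the integral: ∫_{2n}^∞ x^(−18) dx = [−x^(−17)/17]_{2n}^∞ = 1/((18−1)·(2n)^17). Euler-Maclaurin then gives
  Σ_{k>2n} 1/k^18 = ∫_{2n}^∞ dx/x^18 − 1/(2·(2n)^18) + O(1/(2n)^19).
(Equivalently this is ζ(18) − Σ_{k≤2n} 1/k^18.)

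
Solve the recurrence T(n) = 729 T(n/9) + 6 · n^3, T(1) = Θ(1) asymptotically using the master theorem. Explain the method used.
T(n) = Θ(n^3 log n)

log_9 729 = 3, and f(n) = 6 · n^3 = Θ(n^(log_9 729)). This is Case 2 of the master theorem: T(n) = Θ(f(n) · log n) = Θ(n^3 log n).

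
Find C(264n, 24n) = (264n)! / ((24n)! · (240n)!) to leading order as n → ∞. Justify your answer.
C(264n, 24n) ~ (285311670611/10000000000)^(24n) · sqrt(11/(20π·24n))

Write N = 24n. Apply Stirling to each factorial:
  (11N)! ~ sqrt(2π·11N) · (11N/e)^(11N),
  N! ~ sqrt(2π N) · (N/e)^N,
  (10N)! ~ sqrt(2π·10N) · (10N/e)^(10N).
The exponential factors combine to (11N)^(11N) / (N^N · (10N)^(10N)) = 11^(11N)/10^(10N) = (11^11/10^10)^N = (285311670611/10000000000)^N.
The square-root prefactors combine to sqrt(2π·11N) / (sqrt(2π N)·sqrt(2π·10N)) = sqrt(11 / (2π·10·N)) = sqrt(11/(20π·24n)).
Substituting N = 24n: C(264n, 24n) ~ (285311670611/10000000000)^(24n) · sqrt(11/(20π·24n)).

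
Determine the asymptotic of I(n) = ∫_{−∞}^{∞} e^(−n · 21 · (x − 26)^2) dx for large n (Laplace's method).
I(n) = sqrt(π/(21n))

Here φ(x) = 21 · (x − 26)^2 has its unique minimum at x* = 26 with φ(x*) = 0 and φ''(x*) = 42. Laplace's method gives
  I(n) ~ e^(−n φ(x*)) · sqrt(2π / (n · φ''(x*))) = sqrt(2π / (42n)) = sqrt(π/(21n)).
This is exact: substituting u = (x − 26)·sqrt(21n) gives I(n) = (1/sqrt(21n)) ∫_{−∞}^{∞} e^(−u^2) du = sqrt(π/(21n)).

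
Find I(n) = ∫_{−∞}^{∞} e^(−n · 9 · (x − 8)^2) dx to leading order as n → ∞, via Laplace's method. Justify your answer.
I(n) = sqrt(π/(9n))

Here φ(x) = 9 · (x − 8)^2 has its unique minimum at x* = 8 with φ(x*) = 0 and φ''(x*) = 18. Laplace's method gives
  I(n) ~ e^(−n φ(x*)) · sqrt(2π / (n · φ''(x*))) = sqrt(2π / (18n)) = sqrt(π/(9n)).
This is exact: substituting u = (x − 8)·sqrt(9n) gives I(n) = (1/sqrt(9n)) ∫_{−∞}^{∞} e^(−u^2) du = sqrt(π/(9n)).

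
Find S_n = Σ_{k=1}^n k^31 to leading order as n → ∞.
S_n ~ n^32 / 32

By integral comparison (Euler-Maclaurin), Σ_{k=1}^n k^31 = ∫_0^n x^31 dx + O(n^31) = n^32/32 + O(n^31). (Equivalently, Faulhaber's formula gives the same leading term.)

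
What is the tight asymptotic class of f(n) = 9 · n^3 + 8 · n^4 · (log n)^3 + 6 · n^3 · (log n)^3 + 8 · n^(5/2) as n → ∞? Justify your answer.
f(n) ∈ Θ(n^4 · (log n)^3)

Compare the terms by growth order. For large n, n^a · (log n)^b dominates n^a' · (log n)^b' iff a > a', or (a = a' and b > b'). Ranking the 4 terms shows the dominant one is 8 · n^4 · (log n)^3. Hence f(n) ∈ Θ(n^4 · (log n)^3).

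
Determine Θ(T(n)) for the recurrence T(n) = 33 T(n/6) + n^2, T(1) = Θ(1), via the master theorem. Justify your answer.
T(n) = Θ(n^2)

log_6 33 ≈ 1.951. f(n) = n^2 dominates n^(log_6 33) since 2 > 1.951, and the regularity condition a·f(n/b) = 33·(n/6)^2 = (33/36)·n^2 ≤ c·f(n) holds with c = 33/36 ≈ 0.917 < 1. So this is Case 3: T(n) = Θ(f(n)) = Θ(n^2).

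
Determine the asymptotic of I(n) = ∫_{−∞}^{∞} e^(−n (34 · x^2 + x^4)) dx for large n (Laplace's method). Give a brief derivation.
I(n) ~ sqrt(π/(34n))

φ(x) = 34 · x^2 + x^4 has its unique global minimum at x* = 0 (since φ'(x) = 68x + 4x^3 = 0 only at x = 0 for real x with both coefficients positive, and φ → ∞ as |x| → ∞). At x* = 0, φ(0) = 0 and φ''(0) = 68. Laplace's method then gives
  I(n) ~ sqrt(2π / (n · φ''(0))) · e^(−n φ(0)) = sqrt(2π / (68n)) = sqrt(π/(34n)).
The x^4 term contributes only at subleading order (an O(1/n) relative correction).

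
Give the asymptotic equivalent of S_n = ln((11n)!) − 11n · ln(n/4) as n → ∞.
S_n ~ 11n · (ln 44 − 1) + O(ln n)

Stirling: ln((11n)!) = 11n ln(11n) − 11n + O(ln n).
  S_n = 11n ln(11n) − 11n − 11n ln(n/4) + O(ln n)
      = 11n ln(11n) − 11n ln n + 11n ln 4 − 11n + O(ln n)
      = 11n ln 11 + 11n ln 4 − 11n + O(ln n)
      = 11n (ln 44 − 1) + O(ln n).
Numerically ln(44) − 1 ≈ 2.7842.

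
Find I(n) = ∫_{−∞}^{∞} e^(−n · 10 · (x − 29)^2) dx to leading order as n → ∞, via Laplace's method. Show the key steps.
I(n) = sqrt(π/(10n))

Here φ(x) = 10 · (x − 29)^2 has its unique minimum at x* = 29 with φ(x*) = 0 and φ''(x*) = 20. Laplace's method gives
  I(n) ~ e^(−n φ(x*)) · sqrt(2π / (n · φ''(x*))) = sqrt(2π / (20n)) = sqrt(π/(10n)).
This is exact: substituting u = (x − 29)·sqrt(10n) gives I(n) = (1/sqrt(10n)) ∫_{−∞}^{∞} e^(−u^2) du = sqrt(π/(10n)).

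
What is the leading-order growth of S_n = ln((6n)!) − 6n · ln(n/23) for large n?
S_n ~ 6n · (ln 138 − 1) + O(ln n)

Stirling: ln((6n)!) = 6n ln(6n) − 6n + O(ln n).
  S_n = 6n ln(6n) − 6n − 6n ln(n/23) + O(ln n)
      = 6n ln(6n) − 6n ln n + 6n ln 23 − 6n + O(ln n)
      = 6n ln 6 + 6n ln 23 − 6n + O(ln n)
      = 6n (ln 138 − 1) + O(ln n).
Numerically ln(138) − 1 ≈ 3.9273.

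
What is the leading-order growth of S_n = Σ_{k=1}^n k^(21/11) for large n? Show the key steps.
S_n ~ (11/32) · n^(32/11)

Integral comparison: Σ_{k=1}^n k^(21/11) = ∫_0^n x^(21/11) dx + O(n^(21/11)). The integral is n^(1 + 21/11) / (1 + 21/11) = n^((21+11)/11) / ((21+11)/11) = (11/32) · n^(32/11).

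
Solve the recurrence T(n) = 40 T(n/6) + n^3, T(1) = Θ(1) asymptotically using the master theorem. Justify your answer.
T(n) = Θ(n^3)

log_6 40 ≈ 2.059. f(n) = n^3 dominates n^(log_6 40) since 3 > 2.059, and the regularity condition a·f(n/b) = 40·(n/6)^3 = (40/216)·n^3 ≤ c·f(n) holds with c = 40/216 ≈ 0.185 < 1. So this is Case 3: T(n) = Θ(f(n)) = Θ(n^3).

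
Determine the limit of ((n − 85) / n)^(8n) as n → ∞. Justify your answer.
lim = e^(−680)

Rewrite as (1 − 85/n)^(8n). By the standard limit (1 + x/n)^n → e^x, we have (1 − 85/n)^n → e^(−85), and raising to the 8th power gives e^(−680).
More precisely, ln[(1 − 85/n)^(8n)] = 8n · ln(1 − 85/n) = 8n · (-85/n + O(1/n^2)) = -680 + O(1/n) → -680.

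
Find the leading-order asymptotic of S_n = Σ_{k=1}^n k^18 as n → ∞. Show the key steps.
S_n ~ n^19 / 19

By integral comparison (Euler-Maclaurin), Σ_{k=1}^n k^18 = ∫_0^n x^18 dx + O(n^18) = n^19/19 + O(n^18). (Equivalently, Faulhaber's formula gives the same leading term.)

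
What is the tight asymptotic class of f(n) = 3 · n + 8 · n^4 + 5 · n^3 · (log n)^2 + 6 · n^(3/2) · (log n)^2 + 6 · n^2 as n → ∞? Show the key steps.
f(n) ∈ Θ(n^4)

Compare the terms by growth order. For large n, n^a · (log n)^b dominates n^a' · (log n)^b' iff a > a', or (a = a' and b > b'). Ranking the 5 terms shows the dominant one is 8 · n^4. Hence f(n) ∈ Θ(n^4).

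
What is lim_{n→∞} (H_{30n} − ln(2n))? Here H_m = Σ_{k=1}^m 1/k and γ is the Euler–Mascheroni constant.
lim = ln 15 + γ

By Euler-Maclaurin, H_m = ln m + γ + O(1/m). So
  H_{30n} − ln(2n) = ln(30n) + γ − ln(2n) + O(1/n)
                       = ln(30/2) + γ + O(1/n).
Hence the limit is ln(30/2) + γ (= ln 15).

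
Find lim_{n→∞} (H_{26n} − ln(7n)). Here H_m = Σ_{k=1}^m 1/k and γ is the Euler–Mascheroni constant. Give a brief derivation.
lim = ln(26/7) + γ

By Euler-Maclaurin, H_m = ln m + γ + O(1/m). So
  H_{26n} − ln(7n) = ln(26n) + γ − ln(7n) + O(1/n)
                       = ln(26/7) + γ + O(1/n).
Hence the limit is ln(26/7) + γ.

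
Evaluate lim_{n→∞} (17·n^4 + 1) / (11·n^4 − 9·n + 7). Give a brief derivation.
lim = 17/11

For large n the leading n^4 terms dominate both numerator and denominator. Dividing top and bottom by n^4, every other term tends to 0, leaving 17/11.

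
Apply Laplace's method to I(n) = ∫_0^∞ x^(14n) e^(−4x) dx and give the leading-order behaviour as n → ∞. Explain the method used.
I(n) ~ (sqrt(2π·14n) / 4) · (14n/(4e))^(14n)

Write the integrand as exp(14n ln x − 4x) and set f(x) = 14n ln x − 4x. Then f'(x) = 14n/x − 4 = 0 at x* = 14n/4, and f''(x*) = −14n/x*^2 = −4^2/(14n). Laplace's method (interior maximum) gives
  I(n) ~ e^(f(x*)) · sqrt(2π / |f''(x*)|)
        = exp(14n ln(14n/4) − 14n) · sqrt(2π · 14n / 4^2)
        = (14n/4)^(14n) e^(−14n) · sqrt(2π·14n) / 4
        = (sqrt(2π·14n) / 4) · (14n/(4e))^(14n).
This matches Γ(14n+1)/4^(14n+1) with Stirling applied to Γ.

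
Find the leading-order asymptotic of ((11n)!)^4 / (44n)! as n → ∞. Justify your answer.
((11n)!)^4/(44n)! ~ ((2π·11n)^(3/2) / 2) · 4^(−4·11n)  →  0

Write N = 11n. Stirling: N! ~ sqrt(2π N)(N/e)^N and (4N)! ~ sqrt(2π·4N)·(4N/e)^(4N).
  (N!)^4/(4N)! ~ (2π N)^(4/2) (N/e)^(4N) / [sqrt(2π·4N) (4N/e)^(4N)]
     = (2π N)^(4/2) / sqrt(2π·4N) · (N/(4N))^(4N)
     = (2π N)^((4−1)/2) / 2 · 4^(−4N).
Since 4^4 > 1, the factor 4^(−4N) decays exponentially, so the ratio → 0. Substituting N = 11n gives the stated form.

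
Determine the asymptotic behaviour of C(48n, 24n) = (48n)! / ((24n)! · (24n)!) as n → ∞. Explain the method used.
C(48n, 24n) ~ (4)^(24n) · sqrt(1/(π·24n))

Write N = 24n. Apply Stirling to each factorial:
  (2N)! ~ sqrt(2π·2N) · (2N/e)^(2N),
  N! ~ sqrt(2π N) · (N/e)^N,
  (1N)! ~ sqrt(2π·1N) · (1N/e)^(1N).
The exponential factors combine to (2N)^(2N) / (N^N · (1N)^(1N)) = 2^(2N)/1^(1N) = (2^2/1^1)^N = (4)^N.
The square-root prefactors combine to sqrt(2π·2N) / (sqrt(2π N)·sqrt(2π·1N)) = sqrt(2 / (2π·1·N)) = sqrt(1/(π·24n)).
Substituting N = 24n: C(48n, 24n) ~ (4)^(24n) · sqrt(1/(π·24n)).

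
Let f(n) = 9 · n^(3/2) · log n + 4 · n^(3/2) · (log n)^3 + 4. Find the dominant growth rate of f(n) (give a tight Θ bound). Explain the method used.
f(n) ∈ Θ(n^(3/2) · (log n)^3)

Compare the terms by growth order. For large n, n^a · (log n)^b dominates n^a' · (log n)^b' iff a > a', or (a = a' and b > b'). Ranking the 3 terms shows the dominant one is 4 · n^(3/2) · (log n)^3. Hence f(n) ∈ Θ(n^(3/2) · (log n)^3).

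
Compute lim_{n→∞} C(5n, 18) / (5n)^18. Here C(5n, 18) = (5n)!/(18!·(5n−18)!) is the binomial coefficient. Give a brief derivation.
lim = 1/18! = 1/6402373705728000

With N = 5n → ∞: C(N, 18) / N^18 = [N(N−1)…(N−17)] / (18! · N^18) = (1/18!) · 1 · (1 − 1/(5n)) · … · (1 − 17/(5n)). Each factor → 1 as N → ∞, so the limit is 1/18! = 1/6402373705728000.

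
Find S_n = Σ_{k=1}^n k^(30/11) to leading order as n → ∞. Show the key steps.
S_n ~ (11/41) · n^(41/11)

Integral comparison: Σ_{k=1}^n k^(30/11) = ∫_0^n x^(30/11) dx + O(n^(30/11)). The integral is n^(1 + 30/11) / (1 + 30/11) = n^((30+11)/11) / ((30+11)/11) = (11/41) · n^(41/11).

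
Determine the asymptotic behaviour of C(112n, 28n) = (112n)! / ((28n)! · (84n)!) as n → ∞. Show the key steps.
C(112n, 28n) ~ (256/27)^(28n) · sqrt(2/(3π·28n))

Write N = 28n. Apply Stirling to each factorial:
  (4N)! ~ sqrt(2π·4N) · (4N/e)^(4N),
  N! ~ sqrt(2π N) · (N/e)^N,
  (3N)! ~ sqrt(2π·3N) · (3N/e)^(3N).
The exponential factors combine to (4N)^(4N) / (N^N · (3N)^(3N)) = 4^(4N)/3^(3N) = (4^4/3^3)^N = (256/27)^N.
The square-root prefactors combine to sqrt(2π·4N) / (sqrt(2π N)·sqrt(2π·3N)) = sqrt(4 / (2π·3·N)) = sqrt(2/(3π·28n)).
Substituting N = 28n: C(112n, 28n) ~ (256/27)^(28n) · sqrt(2/(3π·28n)).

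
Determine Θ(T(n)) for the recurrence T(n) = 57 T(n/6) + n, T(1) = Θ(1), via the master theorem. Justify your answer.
T(n) = Θ(n^(log_6 57))

Master theorem: compare f(n) = n to n^(log_6 57) where log_6 57 ≈ 2.256. Since 1 < log_6 57, we have f(n) = O(n^(log_6 57 − ε)) for some ε > 0 — Case 1. Hence T(n) = Θ(n^(log_6 57)).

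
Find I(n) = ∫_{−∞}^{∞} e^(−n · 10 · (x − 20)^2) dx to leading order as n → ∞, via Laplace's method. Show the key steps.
I(n) = sqrt(π/(10n))

Here φ(x) = 10 · (x − 20)^2 has its unique minimum at x* = 20 with φ(x*) = 0 and φ''(x*) = 20. Laplace's method gives
  I(n) ~ e^(−n φ(x*)) · sqrt(2π / (n · φ''(x*))) = sqrt(2π / (20n)) = sqrt(π/(10n)).
This is exact: substituting u = (x − 20)·sqrt(10n) gives I(n) = (1/sqrt(10n)) ∫_{−∞}^{∞} e^(−u^2) du = sqrt(π/(10n)).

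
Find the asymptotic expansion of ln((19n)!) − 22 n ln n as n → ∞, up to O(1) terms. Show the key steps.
ln((19n)!) − 22 n ln n = −3 n ln n + 19(ln 19 − 1) n + (1/2) ln(2π·19n) + O(1/n)

Stirling: ln((19n)!) = 19n ln(19n) − 19n + (1/2) ln(2π·19n) + O(1/n).
Expand 19n ln(19n) = 19n (ln n + ln 19) = 19n ln n + 19n ln 19.
Subtract 22n ln n: leading term is (19 − 22) n ln n = −3 n ln n. The next term is 19n ln 19 − 19n = 19(ln 19 − 1) n. Then the (1/2) ln(2π·19n) correction.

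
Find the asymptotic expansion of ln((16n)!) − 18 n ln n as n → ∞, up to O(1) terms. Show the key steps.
ln((16n)!) − 18 n ln n = −2 n ln n + 16(ln 16 − 1) n + (1/2) ln(2π·16n) + O(1/n)

Stirling: ln((16n)!) = 16n ln(16n) − 16n + (1/2) ln(2π·16n) + O(1/n).
Expand 16n ln(16n) = 16n (ln n + ln 16) = 16n ln n + 16n ln 16.
Subtract 18n ln n: leading term is (16 − 18) n ln n = −2 n ln n. The next term is 16n ln 16 − 16n = 16(ln 16 − 1) n. Then the (1/2) ln(2π·16n) correction.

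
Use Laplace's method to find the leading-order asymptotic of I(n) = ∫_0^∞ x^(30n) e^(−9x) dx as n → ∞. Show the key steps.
I(n) ~ (sqrt(2π·30n) / 9) · (30n/(9e))^(30n)

Write the integrand as exp(30n ln x − 9x) and set f(x) = 30n ln x − 9x. Then f'(x) = 30n/x − 9 = 0 at x* = 30n/9, and f''(x*) = −30n/x*^2 = −9^2/(30n). Laplace's method (interior maximum) gives
  I(n) ~ e^(f(x*)) · sqrt(2π / |f''(x*)|)
        = exp(30n ln(30n/9) − 30n) · sqrt(2π · 30n / 9^2)
        = (30n/9)^(30n) e^(−30n) · sqrt(2π·30n) / 9
        = (sqrt(2π·30n) / 9) · (30n/(9e))^(30n).
This matches Γ(30n+1)/9^(30n+1) with Stirling applied to Γ.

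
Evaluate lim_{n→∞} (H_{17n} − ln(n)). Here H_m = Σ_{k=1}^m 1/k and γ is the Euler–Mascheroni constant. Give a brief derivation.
lim = ln 17 + γ

By Euler-Maclaurin, H_m = ln m + γ + O(1/m). So
  H_{17n} − ln(n) = ln(17n) + γ − ln(n) + O(1/n)
                       = ln(17/1) + γ + O(1/n).
Hence the limit is ln(17/1) + γ.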